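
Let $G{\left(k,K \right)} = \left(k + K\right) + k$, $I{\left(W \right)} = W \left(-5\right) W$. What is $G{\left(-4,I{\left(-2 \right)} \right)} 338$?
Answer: $-9464$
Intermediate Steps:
$I{\left(W \right)} = - 5 W^{2}$ ($I{\left(W \right)} = - 5 W W = - 5 W^{2}$)
$G{\left(k,K \right)} = K + 2 k$ ($G{\left(k,K \right)} = \left(K + k\right) + k = K + 2 k$)
$G{\left(-4,I{\left(-2 \right)} \right)} 338 = \left(- 5 \left(-2\right)^{2} + 2 \left(-4\right)\right) 338 = \left(\left(-5\right) 4 - 8\right) 338 = \left(-20 - 8\right) 338 = \left(-28\right) 338 = -9464$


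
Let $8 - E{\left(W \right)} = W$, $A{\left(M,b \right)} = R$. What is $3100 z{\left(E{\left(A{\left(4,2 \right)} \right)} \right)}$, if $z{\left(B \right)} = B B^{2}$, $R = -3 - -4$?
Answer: $1063300$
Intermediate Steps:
$R = 1$ ($R = -3 + 4 = 1$)
$A{\left(M,b \right)} = 1$
$E{\left(W \right)} = 8 - W$
$z{\left(B \right)} = B^{3}$
$3100 z{\left(E{\left(A{\left(4,2 \right)} \right)} \right)} = 3100 \left(8 - 1\right)^{3} = 3100 \cdot 7^{3} = 3100 \cdot 343 = 1063300$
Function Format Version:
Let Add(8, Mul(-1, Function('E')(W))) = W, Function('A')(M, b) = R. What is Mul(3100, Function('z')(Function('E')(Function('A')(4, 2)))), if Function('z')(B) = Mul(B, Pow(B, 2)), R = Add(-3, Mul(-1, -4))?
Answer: 1063300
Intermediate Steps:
R = 1 (R = Add(-3, 4) = 1)
Function('A')(M, b) = 1
Function('E')(W) = Add(8, Mul(-1, W))
Function('z')(B) = Pow(B, 3)
Mul(3100, Function('z')(Function('E')(Function('A')(4, 2)))) = Mul(3100, Pow(Add(8, Mul(-1, 1)), 3)) = Mul(3100, Pow(Add(8, -1), 3)) = Mul(3100, Pow(7, 3)) = Mul(3100, 343) = 1063300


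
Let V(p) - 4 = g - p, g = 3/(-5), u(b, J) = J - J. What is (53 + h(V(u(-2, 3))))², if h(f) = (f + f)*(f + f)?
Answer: 6155361/625 ≈ 9848.6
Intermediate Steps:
u(b, J) = 0
g = -⅗ (g = 3*(-⅕) = -⅗ ≈ -0.60000)
V(p) = 17/5 - p (V(p) = 4 + (-⅗ - p) = 17/5 - p)
h(f) = 4*f² (h(f) = (2*f)*(2*f) = 4*f²)
(53 + h(V(u(-2, 3))))² = (53 + 4*(17/5 - 1*0)²)² = (53 + 4*(17/5 + 0)²)² = (53 + 4*(17/5)²)² = (53 + 4*(289/25))² = (53 + 1156/25)² = (2481/25)² = 6155361/625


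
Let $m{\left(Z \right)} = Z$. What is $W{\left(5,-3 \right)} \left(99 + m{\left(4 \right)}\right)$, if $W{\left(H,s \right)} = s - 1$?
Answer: $-412$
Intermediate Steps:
$W{\left(H,s \right)} = -1 + s$ ($W{\left(H,s \right)} = s - 1 = -1 + s$)
$W{\left(5,-3 \right)} \left(99 + m{\left(4 \right)}\right) = \left(-1 - 3\right) \left(99 + 4\right) = \left(-4\right) 103 = -412$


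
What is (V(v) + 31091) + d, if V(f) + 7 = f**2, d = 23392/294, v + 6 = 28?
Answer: 4652192/147 ≈ 31648.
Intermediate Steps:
v = 22 (v = -6 + 28 = 22)
d = 11696/147 (d = 23392*(1/294) = 11696/147 ≈ 79.565)
V(f) = -7 + f**2
(V(v) + 31091) + d = ((-7 + 22**2) + 31091) + 11696/147 = ((-7 + 484) + 31091) + 11696/147 = (477 + 31091) + 11696/147 = 31568 + 11696/147 = 4652192/147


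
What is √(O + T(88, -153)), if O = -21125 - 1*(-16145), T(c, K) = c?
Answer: 2*I*√1223 ≈ 69.943*I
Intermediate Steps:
O = -4980 (O = -21125 + 16145 = -4980)
√(O + T(88, -153)) = √(-4980 + 88) = √(-4892) = 2*I*√1223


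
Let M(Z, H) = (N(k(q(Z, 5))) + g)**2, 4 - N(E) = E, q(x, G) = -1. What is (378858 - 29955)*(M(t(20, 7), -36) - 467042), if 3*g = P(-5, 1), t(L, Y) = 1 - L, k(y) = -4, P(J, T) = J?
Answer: -162938360039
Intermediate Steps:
N(E) = 4 - E
g = -5/3 (g = (1/3)*(-5) = -5/3 ≈ -1.6667)
M(Z, H) = 361/9 (M(Z, H) = ((4 - 1*(-4)) - 5/3)**2 = ((4 + 4) - 5/3)**2 = (8 - 5/3)**2 = (19/3)**2 = 361/9)
(378858 - 29955)*(M(t(20, 7), -36) - 467042) = (378858 - 29955)*(361/9 - 467042) = 348903*(-4203017/9) = -162938360039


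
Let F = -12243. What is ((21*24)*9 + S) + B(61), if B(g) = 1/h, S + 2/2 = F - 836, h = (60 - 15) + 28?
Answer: -623711/73 ≈ -8544.0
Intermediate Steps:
h = 73 (h = 45 + 28 = 73)
S = -13080 (S = -1 + (-12243 - 836) = -1 - 13079 = -13080)
B(g) = 1/73
((21*24)*9 + S) + B(61) = ((21*24)*9 - 13080) + 1/73 = (504*9 - 13080) + 1/73 = (4536 - 13080) + 1/73 = -8544 + 1/73 = -623711/73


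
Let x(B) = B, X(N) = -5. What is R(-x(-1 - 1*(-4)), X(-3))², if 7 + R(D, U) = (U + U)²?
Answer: 8649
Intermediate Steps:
R(D, U) = -7 + 4*U² (R(D, U) = -7 + (U + U)² = -7 + (2*U)² = -7 + 4*U²)
R(-x(-1 - 1*(-4)), X(-3))² = (-7 + 4*(-5)²)² = (-7 + 4*25)² = (-7 + 100)² = 93² = 8649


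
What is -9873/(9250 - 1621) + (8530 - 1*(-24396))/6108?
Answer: 31814695/7766322 ≈ 4.0965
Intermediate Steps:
-9873/(9250 - 1621) + (8530 - 1*(-24396))/6108 = -9873/7629 + (8530 + 24396)*(1/6108) = -9873*1/7629 + 32926*(1/6108) = -3291/2543 + 16463/3054 = 31814695/7766322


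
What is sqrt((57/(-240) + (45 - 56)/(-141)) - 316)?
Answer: I*sqrt(2514226695)/2820 ≈ 17.781*I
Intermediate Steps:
sqrt((57/(-240) + (45 - 56)/(-141)) - 316) = sqrt((57*(-1/240) - 11*(-1/141)) - 316) = sqrt((-19/80 + 11/141) - 316) = sqrt(-1799/11280 - 316) = sqrt(-3566279/11280) = I*sqrt(2514226695)/2820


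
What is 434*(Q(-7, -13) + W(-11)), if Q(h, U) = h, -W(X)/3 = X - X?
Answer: -3038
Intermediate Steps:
W(X) = 0 (W(X) = -3*(X - X) = -3*0 = 0)
434*(Q(-7, -13) + W(-11)) = 434*(-7 + 0) = 434*(-7) = -3038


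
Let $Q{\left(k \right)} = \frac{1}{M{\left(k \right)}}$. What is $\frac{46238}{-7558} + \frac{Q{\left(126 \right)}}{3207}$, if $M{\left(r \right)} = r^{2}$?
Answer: $- \frac{1177088437729}{192405260628} \approx -6.1178$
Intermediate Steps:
$Q{\left(k \right)} = \frac{1}{k^{2}}$
$\frac{46238}{-7558} + \frac{Q{\left(126 \right)}}{3207} = \frac{46238}{-7558} + \frac{1}{15876 \cdot 3207} = 46238 \left(- \frac{1}{7558}\right) + \frac{1}{15876} \cdot \frac{1}{3207} = - \frac{23119}{3779} + \frac{1}{50914332} = - \frac{1177088437729}{192405260628}$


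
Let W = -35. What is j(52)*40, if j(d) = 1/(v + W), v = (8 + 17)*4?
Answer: 8/13 ≈ 0.61539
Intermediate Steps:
v = 100 (v = 25*4 = 100)
j(d) = 1/65 (j(d) = 1/(100 - 35) = 1/65)
j(52)*40 = (1/65)*40 = 8/13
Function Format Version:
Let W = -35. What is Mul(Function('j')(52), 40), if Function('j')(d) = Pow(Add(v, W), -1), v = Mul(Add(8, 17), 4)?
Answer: Rational(8, 13) ≈ 0.61539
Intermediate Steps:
v = 100 (v = Mul(25, 4) = 100)
Function('j')(d) = Rational(1, 65) (Function('j')(d) = Pow(Add(100, -35), -1) = Pow(65, -1) = Rational(1, 65))
Mul(Function('j')(52), 40) = Mul(Rational(1, 65), 40) = Rational(8, 13)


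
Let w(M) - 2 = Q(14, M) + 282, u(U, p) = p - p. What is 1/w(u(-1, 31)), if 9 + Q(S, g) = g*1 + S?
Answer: 1/289 ≈ 0.0034602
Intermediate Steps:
u(U, p) = 0
Q(S, g) = -9 + S + g (Q(S, g) = -9 + (g*1 + S) = -9 + (g + S) = -9 + (S + g) = -9 + S + g)
w(M) = 289 + M (w(M) = 2 + ((-9 + 14 + M) + 282) = 2 + ((5 + M) + 282) = 2 + (287 + M) = 289 + M)
1/w(u(-1, 31)) = 1/(289 + 0) = 1/289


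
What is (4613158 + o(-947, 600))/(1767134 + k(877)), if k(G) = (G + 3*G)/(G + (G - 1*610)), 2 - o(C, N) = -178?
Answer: 11676236/4472577 ≈ 2.6106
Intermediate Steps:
o(C, N) = 180 (o(C, N) = 2 - 1*(-178) = 2 + 178 = 180)
k(G) = 4*G/(-610 + 2*G) (k(G) = (4*G)/(G + (G - 610)) = (4*G)/(G + (-610 + G)) = (4*G)/(-610 + 2*G) = 4*G/(-610 + 2*G))
(4613158 + o(-947, 600))/(1767134 + k(877)) = (4613158 + 180)/(1767134 + 2*877/(-305 + 877)) = 4613338/(1767134 + 2*877/572) = 4613338/(1767134 + 2*877*(1/572)) = 4613338/(1767134 + 877/286) = 4613338/(505401201/286) = 4613338*(286/505401201) = 11676236/4472577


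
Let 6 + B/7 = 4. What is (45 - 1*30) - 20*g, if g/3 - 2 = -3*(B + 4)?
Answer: -1905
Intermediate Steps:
B = -14 (B = -42 + 7*4 = -42 + 28 = -14)
g = 96 (g = 6 + 3*(-3*(-14 + 4)) = 6 + 3*(-3*(-10)) = 6 + 3*30 = 6 + 90 = 96)
(45 - 1*30) - 20*g = (45 - 1*30) - 20*96 = (45 - 30) - 1920 = 15 - 1920 = -1905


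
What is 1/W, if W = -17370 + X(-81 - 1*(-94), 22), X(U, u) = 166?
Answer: -1/17204 ≈ -5.8126e-5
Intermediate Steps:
W = -17204 (W = -17370 + 166 = -17204)
1/W = 1/(-17204) = -1/17204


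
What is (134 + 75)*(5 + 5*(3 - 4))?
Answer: 0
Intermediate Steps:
(134 + 75)*(5 + 5*(3 - 4)) = 209*(5 + 5*(-1)) = 209*(5 - 5) = 209*0 = 0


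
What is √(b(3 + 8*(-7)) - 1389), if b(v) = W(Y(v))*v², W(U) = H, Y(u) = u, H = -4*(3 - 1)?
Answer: I*√23861 ≈ 154.47*I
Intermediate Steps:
H = -8 (H = -4*2 = -8)
W(U) = -8
b(v) = -8*v²
√(b(3 + 8*(-7)) - 1389) = √(-8*(3 + 8*(-7))² - 1389) = √(-8*(3 - 56)² - 1389) = √(-8*(-53)² - 1389) = √(-8*2809 - 1389) = √(-22472 - 1389) = √(-23861) = I*√23861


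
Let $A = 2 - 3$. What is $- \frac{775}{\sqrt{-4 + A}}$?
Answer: $155 i \sqrt{5} \approx 346.59 i$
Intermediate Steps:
$A = -1$ ($A = 2 - 3 = -1$)
$- \frac{775}{\sqrt{-4 + A}} = - \frac{775}{\sqrt{-4 - 1}} = - \frac{775}{\sqrt{-5}} = - \frac{775}{i \sqrt{5}} = - 775 \left(- \frac{i \sqrt{5}}{5}\right) = 155 i \sqrt{5}$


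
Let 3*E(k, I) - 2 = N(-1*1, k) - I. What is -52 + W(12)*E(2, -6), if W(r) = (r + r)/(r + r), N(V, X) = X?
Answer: -146/3 ≈ -48.667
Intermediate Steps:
W(r) = 1 (W(r) = (2*r)/((2*r)) = (2*r)*(1/(2*r)) = 1)
E(k, I) = ⅔ - I/3 + k/3 (E(k, I) = ⅔ + (k - I)/3 = ⅔ + (-I/3 + k/3) = ⅔ - I/3 + k/3)
-52 + W(12)*E(2, -6) = -52 + 1*(⅔ - ⅓*(-6) + (⅓)*2) = -52 + 1*(⅔ + 2 + ⅔) = -52 + 1*(10/3) = -52 + 10/3 = -146/3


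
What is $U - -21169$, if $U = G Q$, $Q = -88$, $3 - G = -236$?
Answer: $137$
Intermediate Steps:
$G = 239$ ($G = 3 - -236 = 3 + 236 = 239$)
$U = -21032$ ($U = 239 \left(-88\right) = -21032$)
$U - -21169 = -21032 - -21169 = -21032 + 21169 = 137$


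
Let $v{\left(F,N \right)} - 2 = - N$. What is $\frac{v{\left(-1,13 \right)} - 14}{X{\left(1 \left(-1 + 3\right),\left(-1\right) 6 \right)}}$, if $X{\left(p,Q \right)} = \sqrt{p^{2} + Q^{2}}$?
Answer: $- \frac{5 \sqrt{10}}{4} \approx -3.9528$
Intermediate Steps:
$v{\left(F,N \right)} = 2 - N$
$X{\left(p,Q \right)} = \sqrt{Q^{2} + p^{2}}$
$\frac{v{\left(-1,13 \right)} - 14}{X{\left(1 \left(-1 + 3\right),\left(-1\right) 6 \right)}} = \frac{\left(2 - 13\right) - 14}{\sqrt{\left(\left(-1\right) 6\right)^{2} + \left(1 \left(-1 + 3\right)\right)^{2}}} = \frac{\left(2 - 13\right) - 14}{\sqrt{\left(-6\right)^{2} + \left(1 \cdot 2\right)^{2}}} = \frac{-11 - 14}{\sqrt{36 + 2^{2}}} = - \frac{25}{\sqrt{36 + 4}} = - \frac{25}{\sqrt{40}} = - \frac{25}{2 \sqrt{10}} = - 25 \frac{\sqrt{10}}{20} = - \frac{5 \sqrt{10}}{4}$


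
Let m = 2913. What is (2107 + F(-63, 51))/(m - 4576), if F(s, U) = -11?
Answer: -2096/1663 ≈ -1.2604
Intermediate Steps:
(2107 + F(-63, 51))/(m - 4576) = (2107 - 11)/(2913 - 4576) = 2096/(-1663) = 2096*(-1/1663) = -2096/1663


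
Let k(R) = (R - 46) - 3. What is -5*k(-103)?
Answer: 760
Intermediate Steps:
k(R) = -49 + R (k(R) = (-46 + R) - 3 = -49 + R)
-5*k(-103) = -5*(-49 - 103) = -5*(-152) = 760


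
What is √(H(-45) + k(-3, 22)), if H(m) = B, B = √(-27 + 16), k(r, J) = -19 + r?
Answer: √(-22 + I*√11) ≈ 0.35256 + 4.7036*I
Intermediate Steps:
B = I*√11 (B = √(-11) = I*√11 ≈ 3.3166*I)
H(m) = I*√11
√(H(-45) + k(-3, 22)) = √(I*√11 + (-19 - 3)) = √(I*√11 - 22) = √(-22 + I*√11)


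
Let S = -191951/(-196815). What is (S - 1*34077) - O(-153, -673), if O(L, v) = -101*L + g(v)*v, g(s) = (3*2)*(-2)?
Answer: -11337532939/196815 ≈ -57605.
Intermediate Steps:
g(s) = -12 (g(s) = 6*(-2) = -12)
O(L, v) = -101*L - 12*v
S = 191951/196815 (S = -191951*(-1/196815) = 191951/196815 ≈ 0.97529)
(S - 1*34077) - O(-153, -673) = (191951/196815 - 1*34077) - (-101*(-153) - 12*(-673)) = (191951/196815 - 34077) - (15453 + 8076) = -6706672804/196815 - 1*23529 = -6706672804/196815 - 23529 = -11337532939/196815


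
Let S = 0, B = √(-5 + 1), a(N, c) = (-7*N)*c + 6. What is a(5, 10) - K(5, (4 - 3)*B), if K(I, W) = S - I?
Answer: -339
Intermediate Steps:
a(N, c) = 6 - 7*N*c (a(N, c) = -7*N*c + 6 = 6 - 7*N*c)
B = 2*I (B = √(-4) = 2*I ≈ 2.0*I)
K(I, W) = -I (K(I, W) = 0 - I = -I)
a(5, 10) - K(5, (4 - 3)*B) = (6 - 7*5*10) - (-1)*5 = (6 - 350) - 1*(-5) = -344 + 5 = -339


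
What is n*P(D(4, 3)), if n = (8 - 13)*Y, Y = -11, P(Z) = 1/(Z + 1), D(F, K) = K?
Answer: 55/4 ≈ 13.750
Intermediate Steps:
P(Z) = 1/(1 + Z)
n = 55 (n = (8 - 13)*(-11) = -5*(-11) = 55)
n*P(D(4, 3)) = 55/(1 + 3) = 55/4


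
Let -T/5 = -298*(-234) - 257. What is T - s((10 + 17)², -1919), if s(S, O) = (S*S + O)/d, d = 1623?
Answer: -564319147/1623 ≈ -3.4770e+5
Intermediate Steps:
s(S, O) = O/1623 + S²/1623 (s(S, O) = (S*S + O)/1623 = (S² + O)*(1/1623) = (O + S²)*(1/1623) = O/1623 + S²/1623)
T = -347375 (T = -5*(-298*(-234) - 257) = -5*(69732 - 257) = -5*69475 = -347375)
T - s((10 + 17)², -1919) = -347375 - ((1/1623)*(-1919) + ((10 + 17)²)²/1623) = -347375 - (-1919/1623 + (27²)²/1623) = -347375 - (-1919/1623 + (1/1623)*729²) = -347375 - (-1919/1623 + (1/1623)*531441) = -347375 - (-1919/1623 + 177147/541) = -347375 - 1*529522/1623 = -347375 - 529522/1623 = -564319147/1623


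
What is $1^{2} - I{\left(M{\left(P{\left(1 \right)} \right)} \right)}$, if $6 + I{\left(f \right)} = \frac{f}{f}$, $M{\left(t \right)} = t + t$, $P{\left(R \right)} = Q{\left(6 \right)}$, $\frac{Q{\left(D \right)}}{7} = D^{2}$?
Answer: $6$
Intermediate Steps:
$Q{\left(D \right)} = 7 D^{2}$
$P{\left(R \right)} = 252$ ($P{\left(R \right)} = 7 \cdot 6^{2} = 7 \cdot 36 = 252$)
$M{\left(t \right)} = 2 t$
$I{\left(f \right)} = -5$ ($I{\left(f \right)} = -6 + \frac{f}{f} = -6 + 1 = -5$)
$1^{2} - I{\left(M{\left(P{\left(1 \right)} \right)} \right)} = 1^{2} - -5 = 1 + 5 = 6$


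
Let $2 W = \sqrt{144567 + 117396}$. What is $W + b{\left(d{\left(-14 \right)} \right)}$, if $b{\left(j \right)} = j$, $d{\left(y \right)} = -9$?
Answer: $-9 + \frac{3 \sqrt{29107}}{2} \approx 246.91$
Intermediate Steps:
$W = \frac{3 \sqrt{29107}}{2}$ ($W = \frac{\sqrt{144567 + 117396}}{2} = \frac{\sqrt{261963}}{2} = \frac{3 \sqrt{29107}}{2} \approx 255.91$)
$W + b{\left(d{\left(-14 \right)} \right)} = \frac{3 \sqrt{29107}}{2} - 9 = -9 + \frac{3 \sqrt{29107}}{2}$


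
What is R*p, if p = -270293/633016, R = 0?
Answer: 0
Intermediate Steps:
p = -270293/633016 (p = -270293*1/633016 = -270293/633016 ≈ -0.42699)
R*p = 0*(-270293/633016) = 0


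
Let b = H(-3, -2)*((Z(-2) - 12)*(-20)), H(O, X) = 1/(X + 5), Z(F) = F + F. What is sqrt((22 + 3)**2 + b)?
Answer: sqrt(6585)/3 ≈ 27.049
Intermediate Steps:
Z(F) = 2*F
H(O, X) = 1/(5 + X)
b = 320/3 (b = ((2*(-2) - 12)*(-20))/(5 - 2) = ((-4 - 12)*(-20))/3 = (-16*(-20))/3 = (1/3)*320 = 320/3 ≈ 106.67)
sqrt((22 + 3)**2 + b) = sqrt((22 + 3)**2 + 320/3) = sqrt(25**2 + 320/3) = sqrt(625 + 320/3) = sqrt(2195/3) = sqrt(6585)/3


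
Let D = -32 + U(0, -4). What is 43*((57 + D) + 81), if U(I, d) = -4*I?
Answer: 4558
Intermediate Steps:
D = -32 (D = -32 - 4*0 = -32 + 0 = -32)
43*((57 + D) + 81) = 43*((57 - 32) + 81) = 43*(25 + 81) = 43*106 = 4558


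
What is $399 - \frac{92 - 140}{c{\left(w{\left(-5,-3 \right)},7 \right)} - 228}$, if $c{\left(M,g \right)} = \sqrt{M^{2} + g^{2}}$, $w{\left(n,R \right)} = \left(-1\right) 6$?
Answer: $\frac{20696757}{51899} - \frac{48 \sqrt{85}}{51899} \approx 398.78$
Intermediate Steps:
$w{\left(n,R \right)} = -6$
$399 - \frac{92 - 140}{c{\left(w{\left(-5,-3 \right)},7 \right)} - 228} = 399 - \frac{92 - 140}{\sqrt{\left(-6\right)^{2} + 7^{2}} - 228} = 399 - - \frac{48}{\sqrt{36 + 49} - 228} = 399 - - \frac{48}{\sqrt{85} - 228} = 399 - - \frac{48}{-228 + \sqrt{85}} = 399 + \frac{48}{-228 + \sqrt{85}}$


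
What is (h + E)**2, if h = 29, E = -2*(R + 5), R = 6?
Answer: 49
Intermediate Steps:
E = -22 (E = -2*(6 + 5) = -2*11 = -22)
(h + E)**2 = (29 - 22)**2 = 7**2 = 49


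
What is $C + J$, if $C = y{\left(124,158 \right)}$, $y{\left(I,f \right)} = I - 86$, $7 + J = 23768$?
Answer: $23799$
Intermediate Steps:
$J = 23761$ ($J = -7 + 23768 = 23761$)
$y{\left(I,f \right)} = -86 + I$ ($y{\left(I,f \right)} = I - 86 = -86 + I$)
$C = 38$ ($C = -86 + 124 = 38$)
$C + J = 38 + 23761 = 23799$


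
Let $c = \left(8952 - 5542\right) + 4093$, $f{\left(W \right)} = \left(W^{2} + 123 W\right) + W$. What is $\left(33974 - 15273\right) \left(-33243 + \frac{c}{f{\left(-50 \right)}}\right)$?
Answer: $- \frac{2300346482703}{3700} \approx -6.2172 \cdot 10^{8}$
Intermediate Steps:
$f{\left(W \right)} = W^{2} + 124 W$
$c = 7503$ ($c = 3410 + 4093 = 7503$)
$\left(33974 - 15273\right) \left(-33243 + \frac{c}{f{\left(-50 \right)}}\right) = \left(33974 - 15273\right) \left(-33243 + \frac{7503}{\left(-50\right) \left(124 - 50\right)}\right) = 18701 \left(-33243 + \frac{7503}{\left(-50\right) 74}\right) = 18701 \left(-33243 + \frac{7503}{-3700}\right) = 18701 \left(-33243 + 7503 \left(- \frac{1}{3700}\right)\right) = 18701 \left(-33243 - \frac{7503}{3700}\right) = 18701 \left(- \frac{123006603}{3700}\right) = - \frac{2300346482703}{3700}$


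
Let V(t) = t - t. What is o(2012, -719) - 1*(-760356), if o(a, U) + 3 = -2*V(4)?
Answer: 760353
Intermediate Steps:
V(t) = 0
o(a, U) = -3 (o(a, U) = -3 - 2*0 = -3 + 0 = -3)
o(2012, -719) - 1*(-760356) = -3 - 1*(-760356) = -3 + 760356 = 760353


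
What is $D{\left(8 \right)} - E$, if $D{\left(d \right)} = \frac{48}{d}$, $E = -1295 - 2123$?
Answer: $3424$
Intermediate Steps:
$E = -3418$ ($E = -1295 - 2123 = -3418$)
$D{\left(8 \right)} - E = \frac{48}{8} - -3418 = 48 \cdot \frac{1}{8} + 3418 = 6 + 3418 = 3424$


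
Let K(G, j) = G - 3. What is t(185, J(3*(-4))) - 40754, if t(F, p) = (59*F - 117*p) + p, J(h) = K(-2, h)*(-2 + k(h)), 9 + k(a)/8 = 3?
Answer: -58839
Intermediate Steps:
k(a) = -48 (k(a) = -72 + 8*3 = -72 + 24 = -48)
K(G, j) = -3 + G
J(h) = 250 (J(h) = (-3 - 2)*(-2 - 48) = -5*(-50) = 250)
t(F, p) = -116*p + 59*F (t(F, p) = (-117*p + 59*F) + p = -116*p + 59*F)
t(185, J(3*(-4))) - 40754 = (-116*250 + 59*185) - 40754 = (-29000 + 10915) - 40754 = -18085 - 40754 = -58839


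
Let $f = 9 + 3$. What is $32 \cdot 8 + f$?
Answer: $268$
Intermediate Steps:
$f = 12$
$32 \cdot 8 + f = 32 \cdot 8 + 12 = 256 + 12 = 268$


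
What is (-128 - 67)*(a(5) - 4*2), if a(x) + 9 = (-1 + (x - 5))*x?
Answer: 4290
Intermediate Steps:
a(x) = -9 + x*(-6 + x) (a(x) = -9 + (-1 + (x - 5))*x = -9 + (-1 + (-5 + x))*x = -9 + (-6 + x)*x = -9 + x*(-6 + x))
(-128 - 67)*(a(5) - 4*2) = (-128 - 67)*((-9 + 5**2 - 6*5) - 4*2) = -195*((-9 + 25 - 30) - 8) = -195*(-14 - 8) = -195*(-22) = 4290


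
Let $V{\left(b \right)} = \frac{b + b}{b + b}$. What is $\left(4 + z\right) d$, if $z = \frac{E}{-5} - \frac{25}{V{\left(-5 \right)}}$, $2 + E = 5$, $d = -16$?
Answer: $\frac{1728}{5} \approx 345.6$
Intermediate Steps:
$V{\left(b \right)} = 1$ ($V{\left(b \right)} = \frac{2 b}{2 b} = 2 b \frac{1}{2 b} = 1$)
$E = 3$ ($E = -2 + 5 = 3$)
$z = - \frac{128}{5}$ ($z = \frac{3}{-5} - \frac{25}{1} = 3 \left(- \frac{1}{5}\right) - 25 = - \frac{3}{5} - 25 = - \frac{128}{5} \approx -25.6$)
$\left(4 + z\right) d = \left(4 - \frac{128}{5}\right) \left(-16\right) = \left(- \frac{108}{5}\right) \left(-16\right) = \frac{1728}{5}$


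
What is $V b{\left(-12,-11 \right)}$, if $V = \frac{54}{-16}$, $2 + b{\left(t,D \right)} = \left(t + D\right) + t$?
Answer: $\frac{999}{8} \approx 124.88$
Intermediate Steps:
$b{\left(t,D \right)} = -2 + D + 2 t$ ($b{\left(t,D \right)} = -2 + \left(\left(t + D\right) + t\right) = -2 + \left(\left(D + t\right) + t\right) = -2 + \left(D + 2 t\right) = -2 + D + 2 t$)
$V = - \frac{27}{8}$ ($V = 54 \left(- \frac{1}{16}\right) = - \frac{27}{8} \approx -3.375$)
$V b{\left(-12,-11 \right)} = - \frac{27 \left(-2 - 11 + 2 \left(-12\right)\right)}{8} = - \frac{27 \left(-2 - 11 - 24\right)}{8} = \left(- \frac{27}{8}\right) \left(-37\right) = \frac{999}{8}$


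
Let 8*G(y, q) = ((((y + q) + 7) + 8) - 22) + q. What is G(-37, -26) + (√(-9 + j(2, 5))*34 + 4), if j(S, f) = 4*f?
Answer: -8 + 34*√11 ≈ 104.77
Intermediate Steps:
G(y, q) = -7/8 + q/4 + y/8 (G(y, q) = (((((y + q) + 7) + 8) - 22) + q)/8 = (((((q + y) + 7) + 8) - 22) + q)/8 = ((((7 + q + y) + 8) - 22) + q)/8 = (((15 + q + y) - 22) + q)/8 = ((-7 + q + y) + q)/8 = (-7 + y + 2*q)/8 = -7/8 + q/4 + y/8)
G(-37, -26) + (√(-9 + j(2, 5))*34 + 4) = (-7/8 + (¼)*(-26) + (⅛)*(-37)) + (√(-9 + 4*5)*34 + 4) = (-7/8 - 13/2 - 37/8) + (√(-9 + 20)*34 + 4) = -12 + (√11*34 + 4) = -12 + (34*√11 + 4) = -12 + (4 + 34*√11) = -8 + 34*√11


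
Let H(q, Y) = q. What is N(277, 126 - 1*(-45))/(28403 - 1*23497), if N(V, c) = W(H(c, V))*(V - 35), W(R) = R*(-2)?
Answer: -3762/223 ≈ -16.870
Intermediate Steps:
W(R) = -2*R
N(V, c) = -2*c*(-35 + V) (N(V, c) = (-2*c)*(V - 35) = (-2*c)*(-35 + V) = -2*c*(-35 + V))
N(277, 126 - 1*(-45))/(28403 - 1*23497) = (2*(126 - 1*(-45))*(35 - 1*277))/(28403 - 1*23497) = (2*(126 + 45)*(35 - 277))/(28403 - 23497) = (2*171*(-242))/4906 = -82764*1/4906 = -3762/223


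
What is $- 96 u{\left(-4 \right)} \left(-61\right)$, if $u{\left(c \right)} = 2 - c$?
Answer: $35136$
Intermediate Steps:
$- 96 u{\left(-4 \right)} \left(-61\right) = - 96 \left(2 - -4\right) \left(-61\right) = - 96 \left(2 + 4\right) \left(-61\right) = \left(-96\right) 6 \left(-61\right) = \left(-576\right) \left(-61\right) = 35136$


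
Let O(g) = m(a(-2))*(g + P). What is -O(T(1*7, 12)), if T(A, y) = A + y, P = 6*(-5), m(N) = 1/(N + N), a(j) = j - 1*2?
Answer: -11/8 ≈ -1.3750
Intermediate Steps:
a(j) = -2 + j (a(j) = j - 2 = -2 + j)
m(N) = 1/(2*N)
P = -30
O(g) = 15/4 - g/8 (O(g) = (1/(2*(-2 - 2)))*(g - 30) = ((½)/(-4))*(-30 + g) = ((½)*(-¼))*(-30 + g) = -(-30 + g)/8 = 15/4 - g/8)
-O(T(1*7, 12)) = -(15/4 - (1*7 + 12)/8) = -(15/4 - (7 + 12)/8) = -(15/4 - ⅛*19) = -(15/4 - 19/8) = -1*11/8 = -11/8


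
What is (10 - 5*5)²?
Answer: 225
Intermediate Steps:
(10 - 5*5)² = (10 - 25)² = (-15)² = 225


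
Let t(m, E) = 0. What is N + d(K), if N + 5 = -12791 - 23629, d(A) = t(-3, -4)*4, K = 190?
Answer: -36425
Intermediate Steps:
d(A) = 0 (d(A) = 0*4 = 0)
N = -36425 (N = -5 + (-12791 - 23629) = -5 - 36420 = -36425)
N + d(K) = -36425 + 0 = -36425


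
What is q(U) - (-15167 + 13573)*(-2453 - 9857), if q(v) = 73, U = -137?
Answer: -19622067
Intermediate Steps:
q(U) - (-15167 + 13573)*(-2453 - 9857) = 73 - (-15167 + 13573)*(-2453 - 9857) = 73 - (-1594)*(-12310) = 73 - 1*19622140 = 73 - 19622140 = -19622067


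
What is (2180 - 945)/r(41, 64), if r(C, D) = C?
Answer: 1235/41 ≈ 30.122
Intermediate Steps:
(2180 - 945)/r(41, 64) = (2180 - 945)/41 = 1235*(1/41) = 1235/41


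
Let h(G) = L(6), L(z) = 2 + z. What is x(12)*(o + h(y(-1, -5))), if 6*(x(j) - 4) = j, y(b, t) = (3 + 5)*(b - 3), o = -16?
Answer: -48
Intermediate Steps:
y(b, t) = -24 + 8*b (y(b, t) = 8*(-3 + b) = -24 + 8*b)
x(j) = 4 + j/6
h(G) = 8 (h(G) = 2 + 6 = 8)
x(12)*(o + h(y(-1, -5))) = (4 + (⅙)*12)*(-16 + 8) = (4 + 2)*(-8) = 6*(-8) = -48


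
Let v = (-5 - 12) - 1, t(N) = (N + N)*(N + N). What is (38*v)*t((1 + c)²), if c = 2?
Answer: -221616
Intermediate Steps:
t(N) = 4*N² (t(N) = (2*N)*(2*N) = 4*N²)
v = -18 (v = -17 - 1 = -18)
(38*v)*t((1 + c)²) = (38*(-18))*(4*((1 + 2)²)²) = -2736*(3²)² = -2736*9² = -2736*81 = -684*324 = -221616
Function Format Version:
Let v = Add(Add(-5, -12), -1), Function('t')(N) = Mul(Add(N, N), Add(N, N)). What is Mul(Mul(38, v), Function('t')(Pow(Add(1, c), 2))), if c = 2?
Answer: -221616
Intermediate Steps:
Function('t')(N) = Mul(4, Pow(N, 2)) (Function('t')(N) = Mul(Mul(2, N), Mul(2, N)) = Mul(4, Pow(N, 2)))
v = -18 (v = Add(-17, -1) = -18)
Mul(Mul(38, v), Function('t')(Pow(Add(1, c), 2))) = Mul(Mul(38, -18), Mul(4, Pow(Pow(Add(1, 2), 2), 2))) = Mul(-684, Mul(4, Pow(Pow(3, 2), 2))) = Mul(-684, Mul(4, Pow(9, 2))) = Mul(-684, Mul(4, 81)) = Mul(-684, 324) = -221616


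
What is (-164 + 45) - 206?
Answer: -325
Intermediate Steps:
(-164 + 45) - 206 = -119 - 206 = -325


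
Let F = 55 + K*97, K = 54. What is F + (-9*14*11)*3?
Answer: 1135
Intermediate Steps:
F = 5293 (F = 55 + 54*97 = 55 + 5238 = 5293)
F + (-9*14*11)*3 = 5293 + (-9*14*11)*3 = 5293 - 126*11*3 = 5293 - 1386*3 = 5293 - 4158 = 1135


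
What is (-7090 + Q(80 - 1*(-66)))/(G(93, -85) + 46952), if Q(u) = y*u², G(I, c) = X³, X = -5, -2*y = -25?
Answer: 259360/46827 ≈ 5.5387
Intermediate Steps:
y = 25/2 (y = -½*(-25) = 25/2 ≈ 12.500)
G(I, c) = -125 (G(I, c) = (-5)³ = -125)
Q(u) = 25*u²/2
(-7090 + Q(80 - 1*(-66)))/(G(93, -85) + 46952) = (-7090 + 25*(80 - 1*(-66))²/2)/(-125 + 46952) = (-7090 + 25*(80 + 66)²/2)/46827 = (-7090 + (25/2)*146²)*(1/46827) = (-7090 + (25/2)*21316)*(1/46827) = (-7090 + 266450)*(1/46827) = 259360*(1/46827) = 259360/46827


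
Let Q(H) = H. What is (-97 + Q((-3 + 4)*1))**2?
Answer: 9216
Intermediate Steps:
(-97 + Q((-3 + 4)*1))**2 = (-97 + (-3 + 4)*1)**2 = (-97 + 1*1)**2 = (-97 + 1)**2 = (-96)**2 = 9216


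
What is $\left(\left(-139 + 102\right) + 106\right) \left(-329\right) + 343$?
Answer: $-22358$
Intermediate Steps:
$\left(\left(-139 + 102\right) + 106\right) \left(-329\right) + 343 = \left(-37 + 106\right) \left(-329\right) + 343 = 69 \left(-329\right) + 343 = -22701 + 343 = -22358$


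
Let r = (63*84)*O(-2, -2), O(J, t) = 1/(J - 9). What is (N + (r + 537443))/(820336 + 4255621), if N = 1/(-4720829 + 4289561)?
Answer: 2547319374697/24080076058236 ≈ 0.10579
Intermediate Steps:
O(J, t) = 1/(-9 + J)
N = -1/431268 (N = 1/(-431268) = -1/431268 ≈ -2.3187e-6)
r = -5292/11 (r = (63*84)/(-9 - 2) = 5292/(-11) = 5292*(-1/11) = -5292/11 ≈ -481.09)
(N + (r + 537443))/(820336 + 4255621) = (-1/431268 + (-5292/11 + 537443))/(820336 + 4255621) = (-1/431268 + 5906581/11)/5075957 = (2547319374697/4743948)*(1/5075957) = 2547319374697/24080076058236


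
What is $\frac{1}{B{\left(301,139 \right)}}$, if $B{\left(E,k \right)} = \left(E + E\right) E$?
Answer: $\frac{1}{181202} \approx 5.5187 \cdot 10^{-6}$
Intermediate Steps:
$B{\left(E,k \right)} = 2 E^{2}$ ($B{\left(E,k \right)} = 2 E E = 2 E^{2}$)
$\frac{1}{B{\left(301,139 \right)}} = \frac{1}{2 \cdot 301^{2}} = \frac{1}{2 \cdot 90601} = \frac{1}{181202}$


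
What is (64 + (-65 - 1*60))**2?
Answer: 3721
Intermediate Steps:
(64 + (-65 - 1*60))**2 = (64 + (-65 - 60))**2 = (64 - 125)**2 = (-61)**2 = 3721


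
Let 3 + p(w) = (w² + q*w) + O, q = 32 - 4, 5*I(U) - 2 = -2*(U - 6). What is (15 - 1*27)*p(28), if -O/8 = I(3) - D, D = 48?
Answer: -116172/5 ≈ -23234.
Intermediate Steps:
I(U) = 14/5 - 2*U/5 (I(U) = ⅖ + (-2*(U - 6))/5 = ⅖ + (-2*(-6 + U))/5 = ⅖ + (12 - 2*U)/5 = ⅖ + (12/5 - 2*U/5) = 14/5 - 2*U/5)
q = 28
O = 1856/5 (O = -8*((14/5 - ⅖*3) - 1*48) = -8*((14/5 - 6/5) - 48) = -8*(8/5 - 48) = -8*(-232/5) = 1856/5 ≈ 371.20)
p(w) = 1841/5 + w² + 28*w (p(w) = -3 + ((w² + 28*w) + 1856/5) = -3 + (1856/5 + w² + 28*w) = 1841/5 + w² + 28*w)
(15 - 1*27)*p(28) = (15 - 1*27)*(1841/5 + 28² + 28*28) = (15 - 27)*(1841/5 + 784 + 784) = -12*9681/5 = -116172/5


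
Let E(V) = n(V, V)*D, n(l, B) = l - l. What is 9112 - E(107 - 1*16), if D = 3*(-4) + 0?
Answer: 9112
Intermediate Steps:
n(l, B) = 0
D = -12 (D = -12 + 0 = -12)
E(V) = 0 (E(V) = 0*(-12) = 0)
9112 - E(107 - 1*16) = 9112 - 1*0 = 9112 + 0 = 9112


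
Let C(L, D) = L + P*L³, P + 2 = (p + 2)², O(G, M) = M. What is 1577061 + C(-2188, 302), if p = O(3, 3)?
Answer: -240916724583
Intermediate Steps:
p = 3
P = 23 (P = -2 + (3 + 2)² = -2 + 5² = -2 + 25 = 23)
C(L, D) = L + 23*L³
1577061 + C(-2188, 302) = 1577061 + (-2188 + 23*(-2188)³) = 1577061 + (-2188 + 23*(-10474708672)) = 1577061 + (-2188 - 240918299456) = 1577061 - 240918301644 = -240916724583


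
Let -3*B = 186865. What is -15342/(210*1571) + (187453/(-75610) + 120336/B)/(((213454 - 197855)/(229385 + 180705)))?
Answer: -4016856669993999872/34624231783791685 ≈ -116.01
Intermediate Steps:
B = -186865/3 (B = -⅓*186865 = -186865/3 ≈ -62288.)
-15342/(210*1571) + (187453/(-75610) + 120336/B)/(((213454 - 197855)/(229385 + 180705))) = -15342/(210*1571) + (187453/(-75610) + 120336/(-186865/3))/(((213454 - 197855)/(229385 + 180705))) = -15342/329910 + (187453*(-1/75610) + 120336*(-3/186865))/((15599/410090)) = -15342*1/329910 + (-187453/75610 - 361008/186865)/((15599*(1/410090))) = -2557/54985 - 2492968789/(565154506*15599/410090) = -2557/54985 - 2492968789/565154506*410090/15599 = -2557/54985 - 511170785340505/4407922569547 = -4016856669993999872/34624231783791685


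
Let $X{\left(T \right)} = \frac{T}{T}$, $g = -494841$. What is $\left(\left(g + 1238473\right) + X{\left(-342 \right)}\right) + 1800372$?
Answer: $2544005$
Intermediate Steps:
$X{\left(T \right)} = 1$
$\left(\left(g + 1238473\right) + X{\left(-342 \right)}\right) + 1800372 = \left(\left(-494841 + 1238473\right) + 1\right) + 1800372 = \left(743632 + 1\right) + 1800372 = 743633 + 1800372 = 2544005$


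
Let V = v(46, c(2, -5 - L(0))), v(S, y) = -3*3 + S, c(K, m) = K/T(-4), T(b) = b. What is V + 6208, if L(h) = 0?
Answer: 6245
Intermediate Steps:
c(K, m) = -K/4 (c(K, m) = K/(-4) = K*(-1/4) = -K/4)
v(S, y) = -9 + S
V = 37 (V = -9 + 46 = 37)
V + 6208 = 37 + 6208 = 6245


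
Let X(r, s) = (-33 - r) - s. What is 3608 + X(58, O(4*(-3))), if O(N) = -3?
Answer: 3520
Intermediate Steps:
X(r, s) = -33 - r - s
3608 + X(58, O(4*(-3))) = 3608 + (-33 - 1*58 - 1*(-3)) = 3608 + (-33 - 58 + 3) = 3608 - 88 = 3520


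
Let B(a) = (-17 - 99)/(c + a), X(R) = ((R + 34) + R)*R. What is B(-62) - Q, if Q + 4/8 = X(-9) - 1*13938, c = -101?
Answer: 4591127/326 ≈ 14083.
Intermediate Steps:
X(R) = R*(34 + 2*R) (X(R) = ((34 + R) + R)*R = (34 + 2*R)*R = R*(34 + 2*R))
B(a) = -116/(-101 + a) (B(a) = (-17 - 99)/(-101 + a) = -116/(-101 + a))
Q = -28165/2 (Q = -1/2 + (2*(-9)*(17 - 9) - 1*13938) = -1/2 + (2*(-9)*8 - 13938) = -1/2 + (-144 - 13938) = -1/2 - 14082 = -28165/2 ≈ -14083.)
B(-62) - Q = -116/(-101 - 62) - 1*(-28165/2) = -116/(-163) + 28165/2 = -116*(-1/163) + 28165/2 = 116/163 + 28165/2 = 4591127/326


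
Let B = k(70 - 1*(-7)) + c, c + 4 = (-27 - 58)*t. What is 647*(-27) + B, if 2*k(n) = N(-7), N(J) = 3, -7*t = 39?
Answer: -237971/14 ≈ -16998.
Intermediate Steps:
t = -39/7 (t = -⅐*39 = -39/7 ≈ -5.5714)
k(n) = 3/2 (k(n) = (½)*3 = 3/2)
c = 3287/7 (c = -4 + (-27 - 58)*(-39/7) = -4 - 85*(-39/7) = -4 + 3315/7 = 3287/7 ≈ 469.57)
B = 6595/14 (B = 3/2 + 3287/7 = 6595/14 ≈ 471.07)
647*(-27) + B = 647*(-27) + 6595/14 = -17469 + 6595/14 = -237971/14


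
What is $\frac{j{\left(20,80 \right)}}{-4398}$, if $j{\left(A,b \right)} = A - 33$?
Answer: $\frac{13}{4398} \approx 0.0029559$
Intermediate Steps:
$j{\left(A,b \right)} = -33 + A$
$\frac{j{\left(20,80 \right)}}{-4398} = \frac{-33 + 20}{-4398} = \left(-13\right) \left(- \frac{1}{4398}\right) = \frac{13}{4398}$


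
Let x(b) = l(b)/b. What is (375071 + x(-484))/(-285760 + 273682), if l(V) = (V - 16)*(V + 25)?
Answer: -22663108/730719 ≈ -31.015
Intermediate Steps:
l(V) = (-16 + V)*(25 + V)
x(b) = (-400 + b² + 9*b)/b
(375071 + x(-484))/(-285760 + 273682) = (375071 + (9 - 484 - 400/(-484)))/(-285760 + 273682) = (375071 + (9 - 484 - 400*(-1/484)))/(-12078) = (375071 + (9 - 484 + 100/121))*(-1/12078) = (375071 - 57375/121)*(-1/12078) = (45326216/121)*(-1/12078) = -22663108/730719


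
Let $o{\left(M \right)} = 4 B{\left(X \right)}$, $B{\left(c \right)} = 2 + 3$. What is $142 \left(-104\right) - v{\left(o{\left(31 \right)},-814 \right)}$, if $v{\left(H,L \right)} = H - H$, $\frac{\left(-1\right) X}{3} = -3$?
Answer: $-14768$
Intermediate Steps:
$X = 9$ ($X = \left(-3\right) \left(-3\right) = 9$)
$B{\left(c \right)} = 5$
$o{\left(M \right)} = 20$ ($o{\left(M \right)} = 4 \cdot 5 = 20$)
$v{\left(H,L \right)} = 0$
$142 \left(-104\right) - v{\left(o{\left(31 \right)},-814 \right)} = 142 \left(-104\right) - 0 = -14768 + 0 = -14768$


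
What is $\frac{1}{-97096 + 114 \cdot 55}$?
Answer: $- \frac{1}{90826} \approx -1.101 \cdot 10^{-5}$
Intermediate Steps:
$\frac{1}{-97096 + 114 \cdot 55} = \frac{1}{-97096 + 6270} = \frac{1}{-90826} = - \frac{1}{90826}$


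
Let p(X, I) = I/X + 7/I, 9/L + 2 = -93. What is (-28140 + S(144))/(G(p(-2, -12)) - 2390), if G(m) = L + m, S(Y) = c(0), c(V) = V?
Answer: 32079600/2718533 ≈ 11.800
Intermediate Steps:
L = -9/95 (L = 9/(-2 - 93) = 9/(-95) = 9*(-1/95) = -9/95 ≈ -0.094737)
p(X, I) = 7/I + I/X
S(Y) = 0
G(m) = -9/95 + m
(-28140 + S(144))/(G(p(-2, -12)) - 2390) = (-28140 + 0)/((-9/95 + (7/(-12) - 12/(-2))) - 2390) = -28140/((-9/95 + (7*(-1/12) - 12*(-½))) - 2390) = -28140/((-9/95 + (-7/12 + 6)) - 2390) = -28140/((-9/95 + 65/12) - 2390) = -28140/(6067/1140 - 2390) = -28140/(-2718533/1140) = -28140*(-1140/2718533) = 32079600/2718533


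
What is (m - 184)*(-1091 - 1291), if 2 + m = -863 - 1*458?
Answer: 3589674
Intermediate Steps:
m = -1323 (m = -2 + (-863 - 1*458) = -2 + (-863 - 458) = -2 - 1321 = -1323)
(m - 184)*(-1091 - 1291) = (-1323 - 184)*(-1091 - 1291) = -1507*(-2382) = 3589674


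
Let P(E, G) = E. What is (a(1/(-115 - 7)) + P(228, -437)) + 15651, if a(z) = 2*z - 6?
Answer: 968252/61 ≈ 15873.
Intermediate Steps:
a(z) = -6 + 2*z
(a(1/(-115 - 7)) + P(228, -437)) + 15651 = ((-6 + 2/(-115 - 7)) + 228) + 15651 = ((-6 + 2/(-122)) + 228) + 15651 = ((-6 + 2*(-1/122)) + 228) + 15651 = ((-6 - 1/61) + 228) + 15651 = (-367/61 + 228) + 15651 = 13541/61 + 15651 = 968252/61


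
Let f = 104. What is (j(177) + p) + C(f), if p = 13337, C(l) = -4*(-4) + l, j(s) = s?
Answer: 13634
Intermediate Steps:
C(l) = 16 + l
(j(177) + p) + C(f) = (177 + 13337) + (16 + 104) = 13514 + 120 = 13634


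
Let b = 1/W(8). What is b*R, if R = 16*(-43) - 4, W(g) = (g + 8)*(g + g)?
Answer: -173/64 ≈ -2.7031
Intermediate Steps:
W(g) = 2*g*(8 + g) (W(g) = (8 + g)*(2*g) = 2*g*(8 + g))
R = -692 (R = -688 - 4 = -692)
b = 1/256 (b = 1/(2*8*(8 + 8)) = 1/(2*8*16) = 1/256 ≈ 0.0039063)
b*R = (1/256)*(-692) = -173/64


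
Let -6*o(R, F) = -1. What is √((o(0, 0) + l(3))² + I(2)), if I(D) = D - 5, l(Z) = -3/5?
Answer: I*√2531/30 ≈ 1.677*I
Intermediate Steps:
o(R, F) = ⅙ (o(R, F) = -⅙*(-1) = ⅙)
l(Z) = -⅗ (l(Z) = -3*⅕ = -⅗)
I(D) = -5 + D
√((o(0, 0) + l(3))² + I(2)) = √((⅙ - ⅗)² + (-5 + 2)) = √((-13/30)² - 3) = √(169/900 - 3) = √(-2531/900) = I*√2531/30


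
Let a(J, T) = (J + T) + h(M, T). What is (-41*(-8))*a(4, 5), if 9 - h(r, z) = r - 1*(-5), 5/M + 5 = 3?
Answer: 5084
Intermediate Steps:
M = -5/2 (M = 5/(-5 + 3) = 5/(-2) = 5*(-½) = -5/2 ≈ -2.5000)
h(r, z) = 4 - r (h(r, z) = 9 - (r - 1*(-5)) = 9 - (r + 5) = 9 - (5 + r) = 9 + (-5 - r) = 4 - r)
a(J, T) = 13/2 + J + T (a(J, T) = (J + T) + (4 - 1*(-5/2)) = (J + T) + (4 + 5/2) = (J + T) + 13/2 = 13/2 + J + T)
(-41*(-8))*a(4, 5) = (-41*(-8))*(13/2 + 4 + 5) = 328*(31/2) = 5084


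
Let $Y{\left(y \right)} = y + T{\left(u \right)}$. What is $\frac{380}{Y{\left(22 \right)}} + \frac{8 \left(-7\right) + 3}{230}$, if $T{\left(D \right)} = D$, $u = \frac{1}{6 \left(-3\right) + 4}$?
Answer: $\frac{1207329}{70610} \approx 17.099$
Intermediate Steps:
$u = - \frac{1}{14}$ ($u = \frac{1}{-18 + 4} = \frac{1}{-14} = - \frac{1}{14} \approx -0.071429$)
$Y{\left(y \right)} = - \frac{1}{14} + y$ ($Y{\left(y \right)} = y - \frac{1}{14} = - \frac{1}{14} + y$)
$\frac{380}{Y{\left(22 \right)}} + \frac{8 \left(-7\right) + 3}{230} = \frac{380}{- \frac{1}{14} + 22} + \frac{8 \left(-7\right) + 3}{230} = \frac{380}{\frac{307}{14}} + \left(-56 + 3\right) \frac{1}{230} = 380 \cdot \frac{14}{307} - \frac{53}{230} = \frac{5320}{307} - \frac{53}{230} = \frac{1207329}{70610}$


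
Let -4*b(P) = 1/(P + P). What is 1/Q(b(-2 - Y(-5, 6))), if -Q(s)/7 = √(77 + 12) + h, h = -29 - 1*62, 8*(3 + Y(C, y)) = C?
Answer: 13/8192 + √89/57344 ≈ 0.0017514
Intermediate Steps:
Y(C, y) = -3 + C/8
h = -91 (h = -29 - 62 = -91)
b(P) = -1/(8*P) (b(P) = -1/(4*(P + P)) = -1/(2*P)/4 = -1/(8*P))
Q(s) = 637 - 7*√89 (Q(s) = -7*(√(77 + 12) - 91) = -7*(√89 - 91) = -7*(-91 + √89) = 637 - 7*√89)
1/Q(b(-2 - Y(-5, 6))) = 1/(637 - 7*√89)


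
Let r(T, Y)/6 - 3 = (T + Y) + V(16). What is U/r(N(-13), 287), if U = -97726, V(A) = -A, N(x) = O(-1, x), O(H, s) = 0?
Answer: -48863/822 ≈ -59.444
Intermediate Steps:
N(x) = 0
r(T, Y) = -78 + 6*T + 6*Y (r(T, Y) = 18 + 6*((T + Y) - 1*16) = 18 + 6*((T + Y) - 16) = 18 + 6*(-16 + T + Y) = 18 + (-96 + 6*T + 6*Y) = -78 + 6*T + 6*Y)
U/r(N(-13), 287) = -97726/(-78 + 6*0 + 6*287) = -97726/(-78 + 0 + 1722) = -97726/1644 = -97726*1/1644 = -48863/822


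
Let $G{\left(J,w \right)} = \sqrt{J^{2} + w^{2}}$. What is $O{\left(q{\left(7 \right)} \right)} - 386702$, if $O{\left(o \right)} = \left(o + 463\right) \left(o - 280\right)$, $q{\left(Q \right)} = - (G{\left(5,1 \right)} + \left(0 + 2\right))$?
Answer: $-516678 - 179 \sqrt{26} \approx -5.1759 \cdot 10^{5}$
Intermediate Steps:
$q{\left(Q \right)} = -2 - \sqrt{26}$ ($q{\left(Q \right)} = - (\sqrt{5^{2} + 1^{2}} + \left(0 + 2\right)) = - (\sqrt{25 + 1} + 2) = - (\sqrt{26} + 2) = - (2 + \sqrt{26}) = -2 - \sqrt{26}$)
$O{\left(o \right)} = \left(-280 + o\right) \left(463 + o\right)$ ($O{\left(o \right)} = \left(463 + o\right) \left(-280 + o\right) = \left(-280 + o\right) \left(463 + o\right)$)
$O{\left(q{\left(7 \right)} \right)} - 386702 = \left(-129640 + \left(-2 - \sqrt{26}\right)^{2} + 183 \left(-2 - \sqrt{26}\right)\right) - 386702 = \left(-129640 + \left(-2 - \sqrt{26}\right)^{2} - \left(366 + 183 \sqrt{26}\right)\right) - 386702 = \left(-130006 + \left(-2 - \sqrt{26}\right)^{2} - 183 \sqrt{26}\right) - 386702 = -516708 + \left(-2 - \sqrt{26}\right)^{2} - 183 \sqrt{26}$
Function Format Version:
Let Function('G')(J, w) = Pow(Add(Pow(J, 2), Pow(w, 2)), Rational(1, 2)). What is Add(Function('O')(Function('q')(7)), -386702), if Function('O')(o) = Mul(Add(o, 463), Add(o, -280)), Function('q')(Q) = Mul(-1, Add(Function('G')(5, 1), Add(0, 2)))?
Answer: Add(-516678, Mul(-179, Pow(26, Rational(1, 2)))) ≈ -5.1759e+5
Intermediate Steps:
Function('q')(Q) = Add(-2, Mul(-1, Pow(26, Rational(1, 2)))) (Function('q')(Q) = Mul(-1, Add(Pow(Add(Pow(5, 2), Pow(1, 2)), Rational(1, 2)), Add(0, 2))) = Mul(-1, Add(Pow(Add(25, 1), Rational(1, 2)), 2)) = Mul(-1, Add(Pow(26, Rational(1, 2)), 2)) = Mul(-1, Add(2, Pow(26, Rational(1, 2)))) = Add(-2, Mul(-1, Pow(26, Rational(1, 2)))))
Function('O')(o) = Mul(Add(-280, o), Add(463, o)) (Function('O')(o) = Mul(Add(463, o), Add(-280, o)) = Mul(Add(-280, o), Add(463, o)))
Add(Function('O')(Function('q')(7)), -386702) = Add(Add(-129640, Pow(Add(-2, Mul(-1, Pow(26, Rational(1, 2)))), 2), Mul(183, Add(-2, Mul(-1, Pow(26, Rational(1, 2)))))), -386702) = Add(Add(-129640, Pow(Add(-2, Mul(-1, Pow(26, Rational(1, 2)))), 2), Add(-366, Mul(-183, Pow(26, Rational(1, 2))))), -386702) = Add(Add(-130006, Pow(Add(-2, Mul(-1, Pow(26, Rational(1, 2)))), 2), Mul(-183, Pow(26, Rational(1, 2)))), -386702) = Add(-516708, Pow(Add(-2, Mul(-1, Pow(26, Rational(1, 2)))), 2), Mul(-183, Pow(26, Rational(1, 2))))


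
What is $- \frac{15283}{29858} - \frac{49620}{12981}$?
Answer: $- \frac{559980861}{129195566} \approx -4.3344$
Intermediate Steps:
$- \frac{15283}{29858} - \frac{49620}{12981} = \left(-15283\right) \frac{1}{29858} - \frac{16540}{4327} = - \frac{15283}{29858} - \frac{16540}{4327} = - \frac{559980861}{129195566}$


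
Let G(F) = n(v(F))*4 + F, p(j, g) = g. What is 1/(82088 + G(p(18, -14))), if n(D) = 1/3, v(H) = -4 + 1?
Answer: 3/246226 ≈ 1.2184e-5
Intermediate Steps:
v(H) = -3
n(D) = 1/3
G(F) = 4/3 + F (G(F) = (1/3)*4 + F = 4/3 + F)
1/(82088 + G(p(18, -14))) = 1/(82088 + (4/3 - 14)) = 1/(82088 - 38/3) = 1/(246226/3) = 3/246226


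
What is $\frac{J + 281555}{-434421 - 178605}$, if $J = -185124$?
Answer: $- \frac{96431}{613026} \approx -0.1573$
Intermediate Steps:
$\frac{J + 281555}{-434421 - 178605} = \frac{-185124 + 281555}{-434421 - 178605} = \frac{96431}{-613026} = 96431 \left(- \frac{1}{613026}\right) = - \frac{96431}{613026}$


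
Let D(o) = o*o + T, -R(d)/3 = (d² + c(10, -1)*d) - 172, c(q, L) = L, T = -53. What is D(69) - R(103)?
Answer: 35710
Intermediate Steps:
R(d) = 516 - 3*d² + 3*d (R(d) = -3*((d² - d) - 172) = -3*(-172 + d² - d) = 516 - 3*d² + 3*d)
D(o) = -53 + o² (D(o) = o*o - 53 = o² - 53 = -53 + o²)
D(69) - R(103) = (-53 + 69²) - (516 - 3*103² + 3*103) = (-53 + 4761) - (516 - 3*10609 + 309) = 4708 - (516 - 31827 + 309) = 4708 - 1*(-31002) = 4708 + 31002 = 35710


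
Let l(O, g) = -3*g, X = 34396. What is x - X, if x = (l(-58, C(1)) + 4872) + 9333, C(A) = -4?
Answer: -20179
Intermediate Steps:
x = 14217 (x = (-3*(-4) + 4872) + 9333 = (12 + 4872) + 9333 = 4884 + 9333 = 14217)
x - X = 14217 - 1*34396 = 14217 - 34396 = -20179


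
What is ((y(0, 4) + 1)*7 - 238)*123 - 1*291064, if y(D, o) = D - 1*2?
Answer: -321199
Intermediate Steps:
y(D, o) = -2 + D (y(D, o) = D - 2 = -2 + D)
((y(0, 4) + 1)*7 - 238)*123 - 1*291064 = (((-2 + 0) + 1)*7 - 238)*123 - 1*291064 = ((-2 + 1)*7 - 238)*123 - 291064 = (-1*7 - 238)*123 - 291064 = (-7 - 238)*123 - 291064 = -245*123 - 291064 = -30135 - 291064 = -321199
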